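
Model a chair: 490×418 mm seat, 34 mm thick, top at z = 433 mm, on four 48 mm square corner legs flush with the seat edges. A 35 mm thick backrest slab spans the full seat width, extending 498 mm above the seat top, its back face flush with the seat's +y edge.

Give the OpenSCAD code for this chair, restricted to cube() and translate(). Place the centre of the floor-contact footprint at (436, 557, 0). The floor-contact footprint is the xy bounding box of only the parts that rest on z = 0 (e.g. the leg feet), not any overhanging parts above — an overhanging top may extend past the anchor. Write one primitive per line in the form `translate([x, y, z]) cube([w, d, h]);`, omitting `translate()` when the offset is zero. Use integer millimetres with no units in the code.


translate([191, 348, 399]) cube([490, 418, 34]);
translate([191, 348, 0]) cube([48, 48, 399]);
translate([633, 348, 0]) cube([48, 48, 399]);
translate([191, 718, 0]) cube([48, 48, 399]);
translate([633, 718, 0]) cube([48, 48, 399]);
translate([191, 731, 433]) cube([490, 35, 498]);


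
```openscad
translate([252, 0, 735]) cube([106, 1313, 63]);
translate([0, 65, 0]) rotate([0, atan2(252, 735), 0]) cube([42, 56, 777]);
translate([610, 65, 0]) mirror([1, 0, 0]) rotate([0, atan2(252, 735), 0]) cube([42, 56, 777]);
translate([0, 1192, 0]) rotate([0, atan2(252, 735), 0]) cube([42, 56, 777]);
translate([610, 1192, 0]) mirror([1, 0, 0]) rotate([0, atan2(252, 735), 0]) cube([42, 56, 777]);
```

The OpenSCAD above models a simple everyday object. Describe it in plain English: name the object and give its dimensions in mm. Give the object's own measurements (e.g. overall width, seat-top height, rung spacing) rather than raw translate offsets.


A sawhorse. A 106×1313×63 mm beam (x, y, z) sits on two A-frame leg pairs. Each pair is two raked legs of 42×56 mm section (56 mm along y) splaying symmetrically in x. Each leg rises 735 mm vertically over 252 mm of horizontal reach and is 777 mm long along its own axis. Every leg's outer bottom edge rests on the floor and its outer top edge meets a bottom edge of the beam — the left legs (tilting toward +x) meet the beam's −x bottom edge, the right legs (their mirror images, tilting toward −x) meet its +x bottom edge — so the leg tops tuck under the beam, the beam's underside is 735 mm above the floor, and the feet are 610 mm apart outside-to-outside with the beam centred between them. The two leg pairs are set in 65 mm from either end of the beam.


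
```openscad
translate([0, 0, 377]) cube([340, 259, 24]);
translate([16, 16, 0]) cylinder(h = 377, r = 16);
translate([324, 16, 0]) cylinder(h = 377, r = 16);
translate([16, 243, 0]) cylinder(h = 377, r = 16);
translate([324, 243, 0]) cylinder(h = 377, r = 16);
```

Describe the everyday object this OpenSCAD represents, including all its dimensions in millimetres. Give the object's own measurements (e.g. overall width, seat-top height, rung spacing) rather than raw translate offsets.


A simple wooden stool: a rectangular seat 340 mm (x) by 259 mm (y), 24 mm thick, top face at z = 401 mm, on four round legs, each 32 mm in diameter. The legs rest on z = 0, each leg's axis is inset half a diameter from the nearest pair of seat edges (so the leg's bounding box is flush with the corner).


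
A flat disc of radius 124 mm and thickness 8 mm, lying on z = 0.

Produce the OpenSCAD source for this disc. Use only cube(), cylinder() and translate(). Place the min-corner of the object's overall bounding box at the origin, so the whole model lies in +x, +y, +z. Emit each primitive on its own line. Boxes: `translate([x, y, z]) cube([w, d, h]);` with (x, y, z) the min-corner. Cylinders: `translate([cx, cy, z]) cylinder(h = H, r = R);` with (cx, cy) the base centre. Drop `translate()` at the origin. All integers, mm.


translate([124, 124, 0]) cylinder(h = 8, r = 124);


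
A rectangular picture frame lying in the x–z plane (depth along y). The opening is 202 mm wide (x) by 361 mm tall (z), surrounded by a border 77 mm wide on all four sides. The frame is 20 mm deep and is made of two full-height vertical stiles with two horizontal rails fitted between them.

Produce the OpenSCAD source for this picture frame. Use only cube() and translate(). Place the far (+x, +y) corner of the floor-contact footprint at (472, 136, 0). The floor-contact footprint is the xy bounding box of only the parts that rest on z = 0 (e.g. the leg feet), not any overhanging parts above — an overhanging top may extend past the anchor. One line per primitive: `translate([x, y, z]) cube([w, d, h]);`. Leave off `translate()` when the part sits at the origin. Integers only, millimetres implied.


translate([116, 116, 0]) cube([77, 20, 515]);
translate([395, 116, 0]) cube([77, 20, 515]);
translate([193, 116, 0]) cube([202, 20, 77]);
translate([193, 116, 438]) cube([202, 20, 77]);


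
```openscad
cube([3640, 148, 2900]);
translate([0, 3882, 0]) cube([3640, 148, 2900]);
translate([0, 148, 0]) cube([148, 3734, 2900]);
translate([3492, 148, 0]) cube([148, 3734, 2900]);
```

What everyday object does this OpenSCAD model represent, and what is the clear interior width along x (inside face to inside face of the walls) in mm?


A house (or room) frame. The interior width is 3344 mm.

Four 2900 mm walls enclosing a rectangle with no floor or roof — a room or house frame. Outside width is 3640 mm and wall thickness is 148 mm, so the interior width is 3640 − 2 × 148 = 3344 mm.


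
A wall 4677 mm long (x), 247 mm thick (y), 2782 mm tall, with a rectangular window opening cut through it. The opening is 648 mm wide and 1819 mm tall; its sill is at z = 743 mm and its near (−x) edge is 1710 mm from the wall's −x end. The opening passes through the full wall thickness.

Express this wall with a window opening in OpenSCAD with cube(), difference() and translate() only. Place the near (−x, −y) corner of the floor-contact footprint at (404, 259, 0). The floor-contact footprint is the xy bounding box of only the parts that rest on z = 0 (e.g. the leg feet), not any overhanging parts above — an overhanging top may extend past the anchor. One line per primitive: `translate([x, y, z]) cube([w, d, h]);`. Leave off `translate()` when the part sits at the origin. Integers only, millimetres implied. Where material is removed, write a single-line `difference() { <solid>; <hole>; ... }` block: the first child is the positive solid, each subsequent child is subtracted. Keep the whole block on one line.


difference() { translate([404, 259, 0]) cube([4677, 247, 2782]); translate([2114, 259, 743]) cube([648, 247, 1819]); }


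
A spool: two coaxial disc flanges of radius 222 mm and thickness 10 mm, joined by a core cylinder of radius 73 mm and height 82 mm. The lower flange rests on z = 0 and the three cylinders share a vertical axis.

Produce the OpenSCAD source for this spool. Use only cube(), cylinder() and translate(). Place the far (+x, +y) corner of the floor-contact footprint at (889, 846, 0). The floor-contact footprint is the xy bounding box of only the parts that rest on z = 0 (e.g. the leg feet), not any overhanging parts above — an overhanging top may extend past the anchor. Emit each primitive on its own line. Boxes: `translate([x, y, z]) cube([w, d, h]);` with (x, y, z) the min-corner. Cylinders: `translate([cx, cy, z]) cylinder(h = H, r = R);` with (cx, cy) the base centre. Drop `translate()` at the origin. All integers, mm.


translate([667, 624, 0]) cylinder(h = 10, r = 222);
translate([667, 624, 10]) cylinder(h = 82, r = 73);
translate([667, 624, 92]) cylinder(h = 10, r = 222);


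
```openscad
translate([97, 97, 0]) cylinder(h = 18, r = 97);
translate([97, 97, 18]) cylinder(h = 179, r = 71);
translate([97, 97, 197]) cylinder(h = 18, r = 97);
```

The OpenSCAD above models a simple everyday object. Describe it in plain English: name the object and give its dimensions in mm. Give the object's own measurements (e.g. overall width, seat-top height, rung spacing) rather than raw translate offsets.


A spool: two coaxial disc flanges of radius 97 mm and thickness 18 mm, joined by a core cylinder of radius 71 mm and height 179 mm. The lower flange rests on z = 0 and the three cylinders share a vertical axis.


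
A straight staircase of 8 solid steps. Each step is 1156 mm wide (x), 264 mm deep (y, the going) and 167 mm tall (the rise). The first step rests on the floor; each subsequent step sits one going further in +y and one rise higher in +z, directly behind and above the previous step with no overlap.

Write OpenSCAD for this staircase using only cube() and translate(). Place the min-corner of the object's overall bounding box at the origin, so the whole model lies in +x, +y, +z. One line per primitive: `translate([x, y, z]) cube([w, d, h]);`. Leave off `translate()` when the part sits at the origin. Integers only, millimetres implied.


cube([1156, 264, 167]);
translate([0, 264, 167]) cube([1156, 264, 167]);
translate([0, 528, 334]) cube([1156, 264, 167]);
translate([0, 792, 501]) cube([1156, 264, 167]);
translate([0, 1056, 668]) cube([1156, 264, 167]);
translate([0, 1320, 835]) cube([1156, 264, 167]);
translate([0, 1584, 1002]) cube([1156, 264, 167]);
translate([0, 1848, 1169]) cube([1156, 264, 167]);


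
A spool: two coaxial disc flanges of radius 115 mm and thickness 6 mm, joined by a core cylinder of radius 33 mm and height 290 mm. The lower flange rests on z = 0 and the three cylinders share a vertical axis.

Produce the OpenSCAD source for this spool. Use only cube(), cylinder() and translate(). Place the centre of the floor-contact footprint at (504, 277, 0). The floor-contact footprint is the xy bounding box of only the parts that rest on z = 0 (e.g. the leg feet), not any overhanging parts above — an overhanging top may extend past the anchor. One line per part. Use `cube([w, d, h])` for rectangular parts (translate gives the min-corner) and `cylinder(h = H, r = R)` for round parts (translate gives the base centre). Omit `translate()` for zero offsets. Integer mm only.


translate([504, 277, 0]) cylinder(h = 6, r = 115);
translate([504, 277, 6]) cylinder(h = 290, r = 33);
translate([504, 277, 296]) cylinder(h = 6, r = 115);


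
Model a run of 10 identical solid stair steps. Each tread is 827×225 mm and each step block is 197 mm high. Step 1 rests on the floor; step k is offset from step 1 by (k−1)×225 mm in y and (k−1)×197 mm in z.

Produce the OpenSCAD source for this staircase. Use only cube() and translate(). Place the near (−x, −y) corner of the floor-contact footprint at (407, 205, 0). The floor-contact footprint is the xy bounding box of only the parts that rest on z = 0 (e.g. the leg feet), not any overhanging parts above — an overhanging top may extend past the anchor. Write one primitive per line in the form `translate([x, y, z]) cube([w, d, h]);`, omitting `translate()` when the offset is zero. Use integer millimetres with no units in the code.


translate([407, 205, 0]) cube([827, 225, 197]);
translate([407, 430, 197]) cube([827, 225, 197]);
translate([407, 655, 394]) cube([827, 225, 197]);
translate([407, 880, 591]) cube([827, 225, 197]);
translate([407, 1105, 788]) cube([827, 225, 197]);
translate([407, 1330, 985]) cube([827, 225, 197]);
translate([407, 1555, 1182]) cube([827, 225, 197]);
translate([407, 1780, 1379]) cube([827, 225, 197]);
translate([407, 2005, 1576]) cube([827, 225, 197]);
translate([407, 2230, 1773]) cube([827, 225, 197]);


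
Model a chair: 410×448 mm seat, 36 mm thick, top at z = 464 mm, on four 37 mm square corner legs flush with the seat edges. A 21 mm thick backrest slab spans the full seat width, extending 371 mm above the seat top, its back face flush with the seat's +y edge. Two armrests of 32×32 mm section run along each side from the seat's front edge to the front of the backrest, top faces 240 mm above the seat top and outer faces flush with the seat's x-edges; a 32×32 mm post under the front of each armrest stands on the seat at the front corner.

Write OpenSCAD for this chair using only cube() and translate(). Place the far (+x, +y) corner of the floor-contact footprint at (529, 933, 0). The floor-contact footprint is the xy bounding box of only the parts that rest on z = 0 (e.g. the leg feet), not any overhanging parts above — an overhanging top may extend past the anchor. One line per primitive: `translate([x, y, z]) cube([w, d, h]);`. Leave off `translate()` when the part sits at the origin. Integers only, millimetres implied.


translate([119, 485, 428]) cube([410, 448, 36]);
translate([119, 485, 0]) cube([37, 37, 428]);
translate([492, 485, 0]) cube([37, 37, 428]);
translate([119, 896, 0]) cube([37, 37, 428]);
translate([492, 896, 0]) cube([37, 37, 428]);
translate([119, 912, 464]) cube([410, 21, 371]);
translate([119, 485, 672]) cube([32, 427, 32]);
translate([497, 485, 672]) cube([32, 427, 32]);
translate([119, 485, 464]) cube([32, 32, 208]);
translate([497, 485, 464]) cube([32, 32, 208]);


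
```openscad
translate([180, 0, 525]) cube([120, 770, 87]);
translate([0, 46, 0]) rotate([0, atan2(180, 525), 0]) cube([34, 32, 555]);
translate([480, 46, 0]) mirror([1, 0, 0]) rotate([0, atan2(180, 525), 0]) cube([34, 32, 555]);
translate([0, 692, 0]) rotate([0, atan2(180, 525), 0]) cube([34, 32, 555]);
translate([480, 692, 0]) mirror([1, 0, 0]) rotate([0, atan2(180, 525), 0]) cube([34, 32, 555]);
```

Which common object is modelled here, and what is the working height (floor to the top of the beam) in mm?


A sawhorse. The overall height is 612 mm.

A beam across two mirrored pairs of raked legs — a sawhorse. The beam's underside is at z = 525 (matching the legs' vertical rise in atan2(180, 525)) and the beam is 87 mm tall, so its top is at 525 + 87 = 612 mm. The raked legs top out at the beam's underside, so that is the highest point.


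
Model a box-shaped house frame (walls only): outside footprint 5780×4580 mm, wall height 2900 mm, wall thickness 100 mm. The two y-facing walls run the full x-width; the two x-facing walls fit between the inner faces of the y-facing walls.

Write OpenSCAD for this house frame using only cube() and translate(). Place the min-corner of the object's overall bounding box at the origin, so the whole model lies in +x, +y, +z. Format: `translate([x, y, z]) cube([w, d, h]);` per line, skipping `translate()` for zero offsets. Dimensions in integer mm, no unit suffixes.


cube([5780, 100, 2900]);
translate([0, 4480, 0]) cube([5780, 100, 2900]);
translate([0, 100, 0]) cube([100, 4380, 2900]);
translate([5680, 100, 0]) cube([100, 4380, 2900]);


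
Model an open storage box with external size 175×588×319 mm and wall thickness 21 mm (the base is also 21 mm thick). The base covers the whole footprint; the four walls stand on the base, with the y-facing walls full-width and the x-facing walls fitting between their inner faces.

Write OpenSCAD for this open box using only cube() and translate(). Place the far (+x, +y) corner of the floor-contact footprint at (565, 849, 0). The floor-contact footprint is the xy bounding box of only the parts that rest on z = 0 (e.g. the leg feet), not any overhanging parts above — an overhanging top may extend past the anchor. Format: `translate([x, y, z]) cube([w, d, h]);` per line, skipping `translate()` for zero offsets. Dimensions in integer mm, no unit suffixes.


translate([390, 261, 0]) cube([175, 588, 21]);
translate([390, 261, 21]) cube([175, 21, 298]);
translate([390, 828, 21]) cube([175, 21, 298]);
translate([390, 282, 21]) cube([21, 546, 298]);
translate([544, 282, 21]) cube([21, 546, 298]);


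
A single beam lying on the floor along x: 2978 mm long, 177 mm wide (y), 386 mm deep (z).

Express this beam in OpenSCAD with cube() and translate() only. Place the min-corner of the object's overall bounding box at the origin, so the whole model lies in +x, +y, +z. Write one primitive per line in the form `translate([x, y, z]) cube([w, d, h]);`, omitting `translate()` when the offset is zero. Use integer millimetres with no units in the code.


cube([2978, 177, 386]);


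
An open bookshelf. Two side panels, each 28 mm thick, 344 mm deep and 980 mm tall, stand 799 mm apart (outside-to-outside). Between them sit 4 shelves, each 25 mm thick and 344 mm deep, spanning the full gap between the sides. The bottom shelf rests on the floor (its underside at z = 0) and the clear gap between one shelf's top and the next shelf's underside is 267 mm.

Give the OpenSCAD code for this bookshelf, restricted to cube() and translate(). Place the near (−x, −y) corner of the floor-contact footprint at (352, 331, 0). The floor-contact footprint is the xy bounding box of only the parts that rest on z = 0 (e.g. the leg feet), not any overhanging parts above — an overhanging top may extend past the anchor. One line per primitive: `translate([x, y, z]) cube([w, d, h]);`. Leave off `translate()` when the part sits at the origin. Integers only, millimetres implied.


translate([352, 331, 0]) cube([28, 344, 980]);
translate([1123, 331, 0]) cube([28, 344, 980]);
translate([380, 331, 0]) cube([743, 344, 25]);
translate([380, 331, 292]) cube([743, 344, 25]);
translate([380, 331, 584]) cube([743, 344, 25]);
translate([380, 331, 876]) cube([743, 344, 25]);


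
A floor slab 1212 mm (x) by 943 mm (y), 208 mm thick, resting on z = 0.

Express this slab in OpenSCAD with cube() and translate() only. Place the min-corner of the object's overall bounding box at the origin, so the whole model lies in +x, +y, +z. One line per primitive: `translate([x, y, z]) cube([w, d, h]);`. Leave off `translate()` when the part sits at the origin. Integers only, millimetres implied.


cube([1212, 943, 208]);


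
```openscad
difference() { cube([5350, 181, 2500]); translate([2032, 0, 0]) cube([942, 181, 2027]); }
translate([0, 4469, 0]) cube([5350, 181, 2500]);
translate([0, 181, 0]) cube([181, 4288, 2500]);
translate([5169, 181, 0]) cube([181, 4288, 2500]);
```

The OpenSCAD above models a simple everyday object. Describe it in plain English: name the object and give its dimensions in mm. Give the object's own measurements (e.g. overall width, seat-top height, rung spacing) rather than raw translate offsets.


A single room: four walls, each 2500 mm tall and 181 mm thick, enclosing an outside footprint 5350×4650 mm (x × y), no floor or roof. The front and back walls (−y and +y sides) run the full x-width; the side walls fit between their inner faces. A door opening 942 mm wide and 2027 mm tall is cut through the front wall from the floor up, its −x edge 2032 mm from the wall's −x end.


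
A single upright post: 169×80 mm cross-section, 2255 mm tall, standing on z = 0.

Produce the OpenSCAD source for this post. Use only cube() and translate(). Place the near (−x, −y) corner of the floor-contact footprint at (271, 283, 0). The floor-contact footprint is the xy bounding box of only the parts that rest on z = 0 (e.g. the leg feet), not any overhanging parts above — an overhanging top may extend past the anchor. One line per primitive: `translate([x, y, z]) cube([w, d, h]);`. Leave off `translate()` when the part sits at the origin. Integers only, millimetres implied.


translate([271, 283, 0]) cube([169, 80, 2255]);


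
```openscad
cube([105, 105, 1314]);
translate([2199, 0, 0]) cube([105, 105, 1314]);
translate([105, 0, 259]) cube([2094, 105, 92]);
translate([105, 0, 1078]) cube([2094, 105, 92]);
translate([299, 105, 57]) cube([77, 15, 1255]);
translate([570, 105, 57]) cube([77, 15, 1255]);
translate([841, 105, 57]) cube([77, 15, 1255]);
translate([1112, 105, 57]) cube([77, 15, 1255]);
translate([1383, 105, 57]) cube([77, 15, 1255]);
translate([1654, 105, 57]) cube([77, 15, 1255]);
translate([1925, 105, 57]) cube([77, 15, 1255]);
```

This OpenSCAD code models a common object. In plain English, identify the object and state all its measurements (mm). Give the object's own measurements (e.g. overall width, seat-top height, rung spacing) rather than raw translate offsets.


A fence section. Two 105×105 mm posts, 1314 mm tall, stand on the floor with a clear span of 2094 mm between their inner faces. Two horizontal rails of 105×92 mm section span the gap between the posts with their undersides at z = 259 mm and z = 1078 mm, flush with the posts' −y face. 7 pickets, each 77 mm wide, 15 mm thick and 1255 mm tall, are fixed to the +y face of the rails with their bottoms at z = 57 mm, spaced across the span with a 194 mm gap after the −x post and between neighbouring pickets, with 197 mm left before the +x post.


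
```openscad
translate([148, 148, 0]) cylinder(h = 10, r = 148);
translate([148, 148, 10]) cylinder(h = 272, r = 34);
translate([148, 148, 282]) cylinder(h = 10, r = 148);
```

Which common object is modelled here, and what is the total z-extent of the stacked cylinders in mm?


A spool. The overall height is 292 mm.

Three coaxial cylinders, large–small–large — a spool. Two 10 mm flanges and a 272 mm core give 10 + 272 + 10 = 292 mm.


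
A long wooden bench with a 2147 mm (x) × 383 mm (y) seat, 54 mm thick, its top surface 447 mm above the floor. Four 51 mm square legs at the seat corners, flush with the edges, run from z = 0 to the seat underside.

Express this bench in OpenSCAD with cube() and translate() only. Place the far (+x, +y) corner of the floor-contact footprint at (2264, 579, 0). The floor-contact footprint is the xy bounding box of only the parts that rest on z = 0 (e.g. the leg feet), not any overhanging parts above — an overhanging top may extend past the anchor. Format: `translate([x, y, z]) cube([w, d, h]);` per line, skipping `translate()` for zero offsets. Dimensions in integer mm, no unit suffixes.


// leg_h = 447 − 54 = 393
translate([117, 196, 393]) cube([2147, 383, 54]);
translate([117, 196, 0]) cube([51, 51, 393]);
translate([117, 528, 0]) cube([51, 51, 393]);
translate([2213, 196, 0]) cube([51, 51, 393]);
translate([2213, 528, 0]) cube([51, 51, 393]);


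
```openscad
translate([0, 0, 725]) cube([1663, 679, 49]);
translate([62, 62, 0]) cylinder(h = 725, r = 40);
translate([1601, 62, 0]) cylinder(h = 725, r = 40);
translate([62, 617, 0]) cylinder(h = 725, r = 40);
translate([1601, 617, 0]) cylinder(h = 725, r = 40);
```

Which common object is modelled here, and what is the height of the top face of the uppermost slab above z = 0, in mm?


A table. The table height is 774 mm.

A 1663×679×49 slab sits at z = 725 on four Ø80 mm round legs — a table. The top surface is at 725 + 49 = 774 mm.


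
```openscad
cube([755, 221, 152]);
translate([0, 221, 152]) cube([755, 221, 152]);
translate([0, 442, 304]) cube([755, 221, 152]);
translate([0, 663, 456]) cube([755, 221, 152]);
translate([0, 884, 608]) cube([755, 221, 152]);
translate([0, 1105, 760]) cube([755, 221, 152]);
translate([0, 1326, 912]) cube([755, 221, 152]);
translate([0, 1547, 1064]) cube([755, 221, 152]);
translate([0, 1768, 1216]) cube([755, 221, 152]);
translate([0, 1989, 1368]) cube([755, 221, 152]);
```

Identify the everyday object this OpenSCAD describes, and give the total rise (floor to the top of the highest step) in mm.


A staircase. The total rise is 1520 mm.

10 identical blocks, each offset up and back from the previous — a staircase. Each step is 152 mm tall and there are 10 of them, so the total rise is 10 × 152 = 1520 mm.


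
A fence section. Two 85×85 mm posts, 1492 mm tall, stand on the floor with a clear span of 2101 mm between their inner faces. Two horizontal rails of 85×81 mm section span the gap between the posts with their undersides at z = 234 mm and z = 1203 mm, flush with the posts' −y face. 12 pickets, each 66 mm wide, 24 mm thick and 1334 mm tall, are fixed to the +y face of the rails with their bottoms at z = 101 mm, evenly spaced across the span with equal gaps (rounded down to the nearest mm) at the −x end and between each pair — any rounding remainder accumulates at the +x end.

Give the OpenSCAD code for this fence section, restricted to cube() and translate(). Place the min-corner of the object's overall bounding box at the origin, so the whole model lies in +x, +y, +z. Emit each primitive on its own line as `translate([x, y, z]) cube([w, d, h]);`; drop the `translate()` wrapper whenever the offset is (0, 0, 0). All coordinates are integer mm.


cube([85, 85, 1492]);
translate([2186, 0, 0]) cube([85, 85, 1492]);
translate([85, 0, 234]) cube([2101, 85, 81]);
translate([85, 0, 1203]) cube([2101, 85, 81]);
translate([185, 85, 101]) cube([66, 24, 1334]);
translate([351, 85, 101]) cube([66, 24, 1334]);
translate([517, 85, 101]) cube([66, 24, 1334]);
translate([683, 85, 101]) cube([66, 24, 1334]);
translate([849, 85, 101]) cube([66, 24, 1334]);
translate([1015, 85, 101]) cube([66, 24, 1334]);
translate([1181, 85, 101]) cube([66, 24, 1334]);
translate([1347, 85, 101]) cube([66, 24, 1334]);
translate([1513, 85, 101]) cube([66, 24, 1334]);
translate([1679, 85, 101]) cube([66, 24, 1334]);
translate([1845, 85, 101]) cube([66, 24, 1334]);
translate([2011, 85, 101]) cube([66, 24, 1334]);


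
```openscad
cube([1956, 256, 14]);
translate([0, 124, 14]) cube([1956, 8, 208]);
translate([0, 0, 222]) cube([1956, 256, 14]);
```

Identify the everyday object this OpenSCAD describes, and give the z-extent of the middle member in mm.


An I-beam. The web height is 208 mm.

Two wide flanges with a thin centred web — an I-beam. Overall 236 mm minus two 14 mm flanges gives a web of 236 − 2·14 = 208 mm.


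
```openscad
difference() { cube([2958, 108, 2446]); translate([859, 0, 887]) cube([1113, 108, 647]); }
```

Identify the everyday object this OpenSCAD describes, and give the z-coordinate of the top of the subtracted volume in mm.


A wall with a window opening. The window head height is 1534 mm.

A wall with a rectangular opening subtracted — a window. Sill at z = 887, opening 647 mm tall, so the head is at 887 + 647 = 1534 mm.


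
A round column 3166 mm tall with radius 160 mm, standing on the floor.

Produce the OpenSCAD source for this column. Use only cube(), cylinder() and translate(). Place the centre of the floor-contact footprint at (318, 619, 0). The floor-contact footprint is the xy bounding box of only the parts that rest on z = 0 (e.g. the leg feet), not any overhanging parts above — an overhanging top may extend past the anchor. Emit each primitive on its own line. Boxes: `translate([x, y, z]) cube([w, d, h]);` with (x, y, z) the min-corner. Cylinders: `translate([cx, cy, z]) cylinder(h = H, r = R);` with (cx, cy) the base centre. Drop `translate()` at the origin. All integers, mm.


translate([318, 619, 0]) cylinder(h = 3166, r = 160);


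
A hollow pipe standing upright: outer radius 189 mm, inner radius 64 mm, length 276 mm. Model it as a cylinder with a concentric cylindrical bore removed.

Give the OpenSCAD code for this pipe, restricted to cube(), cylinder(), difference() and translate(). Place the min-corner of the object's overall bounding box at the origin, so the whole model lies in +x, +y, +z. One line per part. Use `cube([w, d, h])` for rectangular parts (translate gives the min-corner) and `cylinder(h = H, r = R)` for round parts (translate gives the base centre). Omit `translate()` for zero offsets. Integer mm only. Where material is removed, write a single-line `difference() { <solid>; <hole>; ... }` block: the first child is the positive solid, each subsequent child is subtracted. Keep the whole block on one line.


difference() { translate([189, 189, 0]) cylinder(h = 276, r = 189); translate([189, 189, 0]) cylinder(h = 276, r = 64); }


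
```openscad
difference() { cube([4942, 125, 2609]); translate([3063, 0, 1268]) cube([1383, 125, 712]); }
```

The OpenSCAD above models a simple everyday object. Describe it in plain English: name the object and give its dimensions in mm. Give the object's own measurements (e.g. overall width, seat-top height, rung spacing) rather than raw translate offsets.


A wall 4942 mm long (x), 125 mm thick (y), 2609 mm tall, with a rectangular window opening cut through it. The opening is 1383 mm wide and 712 mm tall; its sill is at z = 1268 mm and its near (−x) edge is 3063 mm from the wall's −x end. The opening passes through the full wall thickness.


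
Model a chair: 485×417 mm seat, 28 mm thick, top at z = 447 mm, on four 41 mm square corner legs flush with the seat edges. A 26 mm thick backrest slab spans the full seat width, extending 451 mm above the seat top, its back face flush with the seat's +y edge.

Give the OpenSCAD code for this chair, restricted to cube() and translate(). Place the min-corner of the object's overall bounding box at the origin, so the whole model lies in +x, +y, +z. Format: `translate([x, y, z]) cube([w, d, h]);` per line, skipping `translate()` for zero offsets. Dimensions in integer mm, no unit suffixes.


// leg_h = 447 - 28 = 419
translate([0, 0, 419]) cube([485, 417, 28]);
cube([41, 41, 419]);
translate([444, 0, 0]) cube([41, 41, 419]);
translate([0, 376, 0]) cube([41, 41, 419]);
translate([444, 376, 0]) cube([41, 41, 419]);
translate([0, 391, 447]) cube([485, 26, 451]);


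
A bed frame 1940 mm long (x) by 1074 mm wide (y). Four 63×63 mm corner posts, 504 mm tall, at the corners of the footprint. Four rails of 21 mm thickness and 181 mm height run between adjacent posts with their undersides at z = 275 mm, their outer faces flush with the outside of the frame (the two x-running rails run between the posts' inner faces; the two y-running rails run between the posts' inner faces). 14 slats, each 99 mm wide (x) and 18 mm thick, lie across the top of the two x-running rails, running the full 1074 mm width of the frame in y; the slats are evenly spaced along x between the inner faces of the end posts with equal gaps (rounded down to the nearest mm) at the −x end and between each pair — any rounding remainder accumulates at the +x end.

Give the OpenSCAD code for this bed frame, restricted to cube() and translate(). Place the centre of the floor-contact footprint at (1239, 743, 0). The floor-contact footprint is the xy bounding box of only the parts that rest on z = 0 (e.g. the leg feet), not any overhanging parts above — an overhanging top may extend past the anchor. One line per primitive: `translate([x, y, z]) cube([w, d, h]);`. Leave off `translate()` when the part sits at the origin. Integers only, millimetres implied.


translate([269, 206, 0]) cube([63, 63, 504]);
translate([269, 1217, 0]) cube([63, 63, 504]);
translate([2146, 206, 0]) cube([63, 63, 504]);
translate([2146, 1217, 0]) cube([63, 63, 504]);
translate([332, 206, 275]) cube([1814, 21, 181]);
translate([332, 1259, 275]) cube([1814, 21, 181]);
translate([269, 269, 275]) cube([21, 948, 181]);
translate([2188, 269, 275]) cube([21, 948, 181]);
translate([360, 206, 456]) cube([99, 1074, 18]);
translate([487, 206, 456]) cube([99, 1074, 18]);
translate([614, 206, 456]) cube([99, 1074, 18]);
translate([741, 206, 456]) cube([99, 1074, 18]);
translate([868, 206, 456]) cube([99, 1074, 18]);
translate([995, 206, 456]) cube([99, 1074, 18]);
translate([1122, 206, 456]) cube([99, 1074, 18]);
translate([1249, 206, 456]) cube([99, 1074, 18]);
translate([1376, 206, 456]) cube([99, 1074, 18]);
translate([1503, 206, 456]) cube([99, 1074, 18]);
translate([1630, 206, 456]) cube([99, 1074, 18]);
translate([1757, 206, 456]) cube([99, 1074, 18]);
translate([1884, 206, 456]) cube([99, 1074, 18]);
translate([2011, 206, 456]) cube([99, 1074, 18]);


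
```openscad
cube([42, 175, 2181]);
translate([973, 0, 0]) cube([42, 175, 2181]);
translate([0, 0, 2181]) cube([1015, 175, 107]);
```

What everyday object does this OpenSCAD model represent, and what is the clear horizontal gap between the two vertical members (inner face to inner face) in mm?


A door frame. The clear opening width is 931 mm.

Two 2181 mm tall posts with a header on top — a door frame. The left jamb is 42 mm wide at x = 0; the right jamb starts at x = 973. The clear opening is 973 − 42 = 931 mm.


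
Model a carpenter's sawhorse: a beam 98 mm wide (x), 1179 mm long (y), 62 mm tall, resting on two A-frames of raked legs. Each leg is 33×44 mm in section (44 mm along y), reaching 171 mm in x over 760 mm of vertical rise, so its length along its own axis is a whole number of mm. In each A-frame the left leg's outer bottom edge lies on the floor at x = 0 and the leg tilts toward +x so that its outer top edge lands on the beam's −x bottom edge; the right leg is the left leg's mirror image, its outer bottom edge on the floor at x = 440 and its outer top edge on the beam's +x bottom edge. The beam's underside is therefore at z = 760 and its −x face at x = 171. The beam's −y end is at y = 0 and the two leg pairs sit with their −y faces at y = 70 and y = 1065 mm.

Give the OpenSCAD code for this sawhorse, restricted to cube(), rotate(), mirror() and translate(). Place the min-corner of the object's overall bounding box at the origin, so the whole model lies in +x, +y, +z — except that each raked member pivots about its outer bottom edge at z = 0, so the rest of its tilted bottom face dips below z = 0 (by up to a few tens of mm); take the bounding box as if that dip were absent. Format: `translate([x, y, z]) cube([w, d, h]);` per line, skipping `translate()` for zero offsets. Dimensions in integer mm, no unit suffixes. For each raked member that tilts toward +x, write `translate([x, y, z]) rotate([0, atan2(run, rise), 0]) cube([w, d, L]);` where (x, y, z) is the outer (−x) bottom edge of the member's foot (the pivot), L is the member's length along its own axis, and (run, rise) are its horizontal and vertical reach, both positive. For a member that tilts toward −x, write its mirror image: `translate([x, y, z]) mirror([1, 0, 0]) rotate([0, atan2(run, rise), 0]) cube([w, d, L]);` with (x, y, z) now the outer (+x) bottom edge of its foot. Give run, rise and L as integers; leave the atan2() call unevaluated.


translate([171, 0, 760]) cube([98, 1179, 62]);
translate([0, 70, 0]) rotate([0, atan2(171, 760), 0]) cube([33, 44, 779]);
translate([440, 70, 0]) mirror([1, 0, 0]) rotate([0, atan2(171, 760), 0]) cube([33, 44, 779]);
translate([0, 1065, 0]) rotate([0, atan2(171, 760), 0]) cube([33, 44, 779]);
translate([440, 1065, 0]) mirror([1, 0, 0]) rotate([0, atan2(171, 760), 0]) cube([33, 44, 779]);


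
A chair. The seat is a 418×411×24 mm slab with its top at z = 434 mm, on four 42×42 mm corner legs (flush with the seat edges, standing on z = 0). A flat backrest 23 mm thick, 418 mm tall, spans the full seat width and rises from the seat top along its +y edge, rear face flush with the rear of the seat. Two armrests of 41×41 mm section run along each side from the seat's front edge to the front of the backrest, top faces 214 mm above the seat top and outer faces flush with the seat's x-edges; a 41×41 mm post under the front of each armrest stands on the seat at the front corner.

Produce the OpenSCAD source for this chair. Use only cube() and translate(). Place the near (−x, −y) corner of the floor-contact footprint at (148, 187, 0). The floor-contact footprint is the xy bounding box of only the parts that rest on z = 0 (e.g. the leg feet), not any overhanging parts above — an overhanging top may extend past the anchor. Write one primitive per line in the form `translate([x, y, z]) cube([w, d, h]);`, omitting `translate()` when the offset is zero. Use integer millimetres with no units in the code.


translate([148, 187, 410]) cube([418, 411, 24]);
translate([148, 187, 0]) cube([42, 42, 410]);
translate([524, 187, 0]) cube([42, 42, 410]);
translate([148, 556, 0]) cube([42, 42, 410]);
translate([524, 556, 0]) cube([42, 42, 410]);
translate([148, 575, 434]) cube([418, 23, 418]);
translate([148, 187, 607]) cube([41, 388, 41]);
translate([525, 187, 607]) cube([41, 388, 41]);
translate([148, 187, 434]) cube([41, 41, 173]);
translate([525, 187, 434]) cube([41, 41, 173]);


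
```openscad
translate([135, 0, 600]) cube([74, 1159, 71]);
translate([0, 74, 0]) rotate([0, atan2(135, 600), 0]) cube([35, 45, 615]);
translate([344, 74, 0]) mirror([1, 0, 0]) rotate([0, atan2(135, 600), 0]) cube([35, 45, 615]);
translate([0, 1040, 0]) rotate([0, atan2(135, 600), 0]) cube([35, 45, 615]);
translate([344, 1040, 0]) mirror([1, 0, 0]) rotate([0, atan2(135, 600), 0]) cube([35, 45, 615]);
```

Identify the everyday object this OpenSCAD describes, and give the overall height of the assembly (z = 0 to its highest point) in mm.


A sawhorse. The overall height is 671 mm.

A beam across two mirrored pairs of raked legs — a sawhorse. The beam's underside is at z = 600 (matching the legs' vertical rise in atan2(135, 600)) and the beam is 71 mm tall, so its top is at 600 + 71 = 671 mm. The raked legs top out at the beam's underside, so that is the highest point.


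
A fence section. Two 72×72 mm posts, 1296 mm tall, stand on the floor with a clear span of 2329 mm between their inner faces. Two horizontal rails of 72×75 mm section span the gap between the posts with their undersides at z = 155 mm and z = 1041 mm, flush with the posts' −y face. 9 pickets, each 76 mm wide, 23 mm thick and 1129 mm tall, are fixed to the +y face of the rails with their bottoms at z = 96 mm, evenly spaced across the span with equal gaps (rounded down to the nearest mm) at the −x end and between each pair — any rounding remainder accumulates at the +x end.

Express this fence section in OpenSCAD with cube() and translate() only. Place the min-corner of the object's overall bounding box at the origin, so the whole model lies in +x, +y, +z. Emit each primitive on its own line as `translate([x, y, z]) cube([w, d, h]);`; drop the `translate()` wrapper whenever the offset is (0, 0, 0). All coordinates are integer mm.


cube([72, 72, 1296]);
translate([2401, 0, 0]) cube([72, 72, 1296]);
translate([72, 0, 155]) cube([2329, 72, 75]);
translate([72, 0, 1041]) cube([2329, 72, 75]);
translate([236, 72, 96]) cube([76, 23, 1129]);
translate([476, 72, 96]) cube([76, 23, 1129]);
translate([716, 72, 96]) cube([76, 23, 1129]);
translate([956, 72, 96]) cube([76, 23, 1129]);
translate([1196, 72, 96]) cube([76, 23, 1129]);
translate([1436, 72, 96]) cube([76, 23, 1129]);
translate([1676, 72, 96]) cube([76, 23, 1129]);
translate([1916, 72, 96]) cube([76, 23, 1129]);
translate([2156, 72, 96]) cube([76, 23, 1129]);


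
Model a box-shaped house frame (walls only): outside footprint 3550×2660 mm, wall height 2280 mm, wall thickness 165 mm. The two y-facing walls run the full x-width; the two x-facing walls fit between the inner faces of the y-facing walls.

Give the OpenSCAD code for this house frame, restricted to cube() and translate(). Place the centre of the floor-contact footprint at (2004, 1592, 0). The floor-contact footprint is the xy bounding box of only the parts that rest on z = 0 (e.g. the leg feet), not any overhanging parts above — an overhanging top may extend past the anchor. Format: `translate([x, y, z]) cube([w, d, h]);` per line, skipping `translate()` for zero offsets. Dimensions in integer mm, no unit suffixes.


translate([229, 262, 0]) cube([3550, 165, 2280]);
translate([229, 2757, 0]) cube([3550, 165, 2280]);
translate([229, 427, 0]) cube([165, 2330, 2280]);
translate([3614, 427, 0]) cube([165, 2330, 2280]);


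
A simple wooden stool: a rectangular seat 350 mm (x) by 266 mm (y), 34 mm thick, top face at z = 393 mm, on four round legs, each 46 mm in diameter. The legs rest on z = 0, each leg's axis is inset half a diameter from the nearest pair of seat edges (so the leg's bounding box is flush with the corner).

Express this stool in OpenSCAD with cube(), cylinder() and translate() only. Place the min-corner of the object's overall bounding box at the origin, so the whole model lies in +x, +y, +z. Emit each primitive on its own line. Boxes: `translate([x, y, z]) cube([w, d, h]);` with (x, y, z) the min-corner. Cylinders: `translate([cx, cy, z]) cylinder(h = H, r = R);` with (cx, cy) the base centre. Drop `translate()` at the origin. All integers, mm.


translate([0, 0, 359]) cube([350, 266, 34]);
translate([23, 23, 0]) cylinder(h = 359, r = 23);
translate([327, 23, 0]) cylinder(h = 359, r = 23);
translate([23, 243, 0]) cylinder(h = 359, r = 23);
translate([327, 243, 0]) cylinder(h = 359, r = 23);
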